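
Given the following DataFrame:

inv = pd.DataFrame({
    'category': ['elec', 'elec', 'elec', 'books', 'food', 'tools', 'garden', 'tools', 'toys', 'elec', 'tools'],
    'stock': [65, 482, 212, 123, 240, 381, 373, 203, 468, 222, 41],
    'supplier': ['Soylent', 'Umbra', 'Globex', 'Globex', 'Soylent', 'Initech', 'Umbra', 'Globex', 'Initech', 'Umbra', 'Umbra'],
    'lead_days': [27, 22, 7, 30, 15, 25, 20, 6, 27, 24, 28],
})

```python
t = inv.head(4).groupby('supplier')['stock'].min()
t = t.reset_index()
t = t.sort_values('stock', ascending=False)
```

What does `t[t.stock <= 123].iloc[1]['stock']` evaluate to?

take first 4 rows:
  category  stock supplier  lead_days
0     elec     65  Soylent         27
1     elec    482    Umbra         22
2     elec    212   Globex          7
3    books    123   Globex         30
group by supplier, min of stock:
supplier
Globex     123
Soylent     65
Umbra      482
Name: stock, dtype: int64
reset_index():
  supplier  stock
0   Globex    123
1  Soylent     65
2    Umbra    482
sort by stock descending:
  supplier  stock
2    Umbra    482
0   Globex    123
1  Soylent     65
filter rows where stock <= 123:
  supplier  stock
0   Globex    123
1  Soylent     65
The value at position 1, column 'stock' is 65.

65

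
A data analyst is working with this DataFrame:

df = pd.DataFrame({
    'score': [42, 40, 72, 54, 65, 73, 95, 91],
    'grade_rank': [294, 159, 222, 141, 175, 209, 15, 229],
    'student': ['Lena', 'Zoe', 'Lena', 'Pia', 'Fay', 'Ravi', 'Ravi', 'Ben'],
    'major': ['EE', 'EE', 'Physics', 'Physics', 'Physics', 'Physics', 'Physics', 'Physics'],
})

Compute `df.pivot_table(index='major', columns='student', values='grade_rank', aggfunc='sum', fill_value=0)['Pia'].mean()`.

pivot: rows=major, cols=student, sum(grade_rank):
student  Ben  Fay  Lena  Pia  Ravi  Zoe
major                                  
EE         0    0   294    0     0  159
Physics  229  175   222  141   224    0
Taking the mean of column 'Pia' gives 70.5.

70.5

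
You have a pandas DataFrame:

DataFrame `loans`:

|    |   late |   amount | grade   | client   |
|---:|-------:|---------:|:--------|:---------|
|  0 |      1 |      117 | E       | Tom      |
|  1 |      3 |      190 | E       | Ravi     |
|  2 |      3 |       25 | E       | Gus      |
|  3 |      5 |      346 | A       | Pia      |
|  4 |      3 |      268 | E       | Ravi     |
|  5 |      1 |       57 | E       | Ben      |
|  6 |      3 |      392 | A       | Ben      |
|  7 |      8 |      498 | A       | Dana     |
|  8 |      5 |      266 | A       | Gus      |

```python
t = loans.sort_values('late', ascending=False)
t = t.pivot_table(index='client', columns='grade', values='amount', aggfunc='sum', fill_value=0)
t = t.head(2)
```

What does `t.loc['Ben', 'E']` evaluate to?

57

sort by late descending:
   late  amount grade client
7     8     498     A   Dana
3     5     346     A    Pia
8     5     266     A    Gus
1     3     190     E   Ravi
2     3      25     E    Gus
4     3     268     E   Ravi
6     3     392     A    Ben
0     1     117     E    Tom
5     1      57     E    Ben
pivot: rows=client, cols=grade, sum(amount):
grade     A    E
client          
Ben     392   57
Dana    498    0
Gus     266   25
Pia     346    0
Ravi      0  458
Tom       0  117
take first 2 rows:
grade     A   E
client         
Ben     392  57
Dana    498   0
value at row 'Ben', column 'E' → 57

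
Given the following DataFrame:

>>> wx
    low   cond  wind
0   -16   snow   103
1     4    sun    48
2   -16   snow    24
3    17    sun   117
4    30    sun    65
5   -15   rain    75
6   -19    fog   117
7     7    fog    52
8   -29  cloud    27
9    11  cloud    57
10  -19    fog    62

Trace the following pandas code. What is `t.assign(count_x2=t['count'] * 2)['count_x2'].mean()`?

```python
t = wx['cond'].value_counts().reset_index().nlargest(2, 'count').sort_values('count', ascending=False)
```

value_counts of cond:
cond
sun      3
fog      3
snow     2
cloud    2
rain     1
Name: count, dtype: int64
reset_index():
    cond  count
0    sun      3
1    fog      3
2   snow      2
3  cloud      2
4   rain      1
take 2 rows with largest count:
  cond  count
0  sun      3
1  fog      3
sort by count descending:
  cond  count
0  sun      3
1  fog      3
add column count_x2 = t['count'] * 2:
  cond  count  count_x2
0  sun      3         6
1  fog      3         6
Finally, mean of column 'count_x2' = 6.0.

6.0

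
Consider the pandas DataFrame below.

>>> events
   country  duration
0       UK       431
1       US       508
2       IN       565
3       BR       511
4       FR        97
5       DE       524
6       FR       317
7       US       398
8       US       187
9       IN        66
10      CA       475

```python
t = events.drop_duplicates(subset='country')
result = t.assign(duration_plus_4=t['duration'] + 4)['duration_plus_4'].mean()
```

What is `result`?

drop duplicate country (keep=first):
   country  duration
0       UK       431
1       US       508
2       IN       565
3       BR       511
4       FR        97
5       DE       524
10      CA       475
add column duration_plus_4 = t['duration'] + 4:
   country  duration  duration_plus_4
0       UK       431              435
1       US       508              512
2       IN       565              569
3       BR       511              515
4       FR        97              101
5       DE       524              528
10      CA       475              479

448.428571429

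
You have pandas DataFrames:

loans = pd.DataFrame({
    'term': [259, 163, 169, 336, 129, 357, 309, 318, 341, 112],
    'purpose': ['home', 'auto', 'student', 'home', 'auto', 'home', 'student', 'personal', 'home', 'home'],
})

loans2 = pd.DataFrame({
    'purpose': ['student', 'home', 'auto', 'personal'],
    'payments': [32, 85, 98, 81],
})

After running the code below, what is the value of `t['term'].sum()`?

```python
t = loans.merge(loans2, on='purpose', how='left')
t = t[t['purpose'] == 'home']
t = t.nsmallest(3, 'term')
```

707

merge on 'purpose' (how='left') → 10 rows:
   term   purpose  payments
0   259      home        85
1   163      auto        98
2   169   student        32
3   336      home        85
4   129      auto        98
5   357      home        85
6   309   student        32
7   318  personal        81
8   341      home        85
9   112      home        85
filter rows where purpose == 'home':
   term purpose  payments
0   259    home        85
3   336    home        85
5   357    home        85
8   341    home        85
9   112    home        85
take 3 rows with smallest term:
   term purpose  payments
9   112    home        85
0   259    home        85
3   336    home        85
Hence 707.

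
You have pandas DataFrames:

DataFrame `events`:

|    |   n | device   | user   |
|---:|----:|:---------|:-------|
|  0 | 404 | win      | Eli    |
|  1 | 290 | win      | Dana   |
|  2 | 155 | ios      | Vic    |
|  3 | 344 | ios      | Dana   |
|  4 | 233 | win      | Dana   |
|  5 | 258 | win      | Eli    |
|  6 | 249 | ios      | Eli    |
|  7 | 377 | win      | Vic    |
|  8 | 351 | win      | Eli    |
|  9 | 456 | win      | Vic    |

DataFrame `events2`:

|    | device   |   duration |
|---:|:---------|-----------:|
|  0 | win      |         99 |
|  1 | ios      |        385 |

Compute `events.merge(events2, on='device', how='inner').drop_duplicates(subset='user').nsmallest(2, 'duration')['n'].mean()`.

347.0

merge on 'device' (how='inner') → 10 rows:
     n device  user  duration
0  404    win   Eli        99
1  290    win  Dana        99
2  155    ios   Vic       385
3  344    ios  Dana       385
4  233    win  Dana        99
5  258    win   Eli        99
6  249    ios   Eli       385
7  377    win   Vic        99
8  351    win   Eli        99
9  456    win   Vic        99
drop duplicate user (keep=first):
     n device  user  duration
0  404    win   Eli        99
1  290    win  Dana        99
2  155    ios   Vic       385
take 2 rows with smallest duration:
     n device  user  duration
0  404    win   Eli        99
1  290    win  Dana        99
Then the mean of column 'n': 347.0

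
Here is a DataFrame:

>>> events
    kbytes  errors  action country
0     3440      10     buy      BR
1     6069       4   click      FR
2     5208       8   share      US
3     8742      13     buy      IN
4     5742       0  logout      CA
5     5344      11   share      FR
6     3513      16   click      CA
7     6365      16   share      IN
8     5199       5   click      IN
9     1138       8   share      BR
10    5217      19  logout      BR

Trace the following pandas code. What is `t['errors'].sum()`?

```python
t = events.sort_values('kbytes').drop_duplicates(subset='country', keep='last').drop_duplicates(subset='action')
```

sort by kbytes:
    kbytes  errors  action country
9     1138       8   share      BR
0     3440      10     buy      BR
6     3513      16   click      CA
8     5199       5   click      IN
2     5208       8   share      US
10    5217      19  logout      BR
5     5344      11   share      FR
4     5742       0  logout      CA
1     6069       4   click      FR
7     6365      16   share      IN
3     8742      13     buy      IN
drop duplicate country (keep=last):
    kbytes  errors  action country
2     5208       8   share      US
10    5217      19  logout      BR
4     5742       0  logout      CA
1     6069       4   click      FR
3     8742      13     buy      IN
drop duplicate action (keep=first):
    kbytes  errors  action country
2     5208       8   share      US
10    5217      19  logout      BR
1     6069       4   click      FR
3     8742      13     buy      IN
The sum of column 'errors' is 44.

44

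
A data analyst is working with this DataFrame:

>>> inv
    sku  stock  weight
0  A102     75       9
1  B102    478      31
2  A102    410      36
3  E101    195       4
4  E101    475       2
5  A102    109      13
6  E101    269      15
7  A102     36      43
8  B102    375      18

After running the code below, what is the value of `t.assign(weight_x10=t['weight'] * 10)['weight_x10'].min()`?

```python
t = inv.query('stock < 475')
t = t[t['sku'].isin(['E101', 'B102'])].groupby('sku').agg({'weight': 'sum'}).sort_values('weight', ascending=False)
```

180

filter rows where stock < 475:
    sku  stock  weight
0  A102     75       9
2  A102    410      36
3  E101    195       4
5  A102    109      13
6  E101    269      15
7  A102     36      43
8  B102    375      18
filter rows where sku in ['E101', 'B102']:
    sku  stock  weight
3  E101    195       4
6  E101    269      15
8  B102    375      18
group by sku, sum of weight:
      weight
sku         
B102      18
E101      19
sort by weight descending:
      weight
sku         
E101      19
B102      18
add column weight_x10 = t['weight'] * 10:
      weight  weight_x10
sku                     
E101      19         190
B102      18         180
Taking the min of column 'weight_x10' gives 180.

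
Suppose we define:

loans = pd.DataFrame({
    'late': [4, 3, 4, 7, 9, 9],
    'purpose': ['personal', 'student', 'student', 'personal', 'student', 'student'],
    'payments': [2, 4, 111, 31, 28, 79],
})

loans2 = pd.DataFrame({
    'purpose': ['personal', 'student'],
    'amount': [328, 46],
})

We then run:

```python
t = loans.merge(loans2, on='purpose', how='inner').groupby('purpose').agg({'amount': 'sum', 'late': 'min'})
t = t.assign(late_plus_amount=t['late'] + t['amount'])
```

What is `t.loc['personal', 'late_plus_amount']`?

660

merge on 'purpose' (how='inner') → 6 rows:
   late   purpose  payments  amount
0     4  personal         2     328
1     3   student         4      46
2     4   student       111      46
3     7  personal        31     328
4     9   student        28      46
5     9   student        79      46
group by purpose: sum(amount), min(late):
          amount  late
purpose               
personal     656     4
student      184     3
add column late_plus_amount = t['late'] + t['amount']:
          amount  late  late_plus_amount
purpose                                 
personal     656     4               660
student      184     3               187
Hence 660.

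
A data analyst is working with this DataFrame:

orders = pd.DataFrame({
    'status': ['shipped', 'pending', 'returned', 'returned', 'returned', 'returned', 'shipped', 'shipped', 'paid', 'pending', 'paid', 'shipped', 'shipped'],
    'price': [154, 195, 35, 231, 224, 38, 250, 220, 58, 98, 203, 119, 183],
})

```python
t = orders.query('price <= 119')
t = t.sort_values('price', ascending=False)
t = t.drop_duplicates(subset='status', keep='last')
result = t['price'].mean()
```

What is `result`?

77.5

filter rows where price <= 119:
      status  price
2   returned     35
5   returned     38
8       paid     58
9    pending     98
11   shipped    119
sort by price descending:
      status  price
11   shipped    119
9    pending     98
8       paid     58
5   returned     38
2   returned     35
drop duplicate status (keep=last):
      status  price
11   shipped    119
9    pending     98
8       paid     58
2   returned     35
Reading off the mean of column 'price', we get 77.5.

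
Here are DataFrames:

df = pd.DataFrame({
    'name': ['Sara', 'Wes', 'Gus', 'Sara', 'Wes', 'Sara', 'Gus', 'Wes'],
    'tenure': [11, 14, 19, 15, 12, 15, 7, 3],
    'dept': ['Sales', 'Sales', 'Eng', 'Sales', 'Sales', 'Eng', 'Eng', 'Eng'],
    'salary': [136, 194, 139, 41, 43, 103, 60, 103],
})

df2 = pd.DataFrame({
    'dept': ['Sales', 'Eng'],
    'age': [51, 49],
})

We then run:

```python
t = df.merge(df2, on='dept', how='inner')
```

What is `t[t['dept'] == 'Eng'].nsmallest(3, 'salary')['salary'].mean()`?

merge on 'dept' (how='inner') → 8 rows:
   name  tenure   dept  salary  age
0  Sara      11  Sales     136   51
1   Wes      14  Sales     194   51
2   Gus      19    Eng     139   49
3  Sara      15  Sales      41   51
4   Wes      12  Sales      43   51
5  Sara      15    Eng     103   49
6   Gus       7    Eng      60   49
7   Wes       3    Eng     103   49
filter rows where dept == 'Eng':
   name  tenure dept  salary  age
2   Gus      19  Eng     139   49
5  Sara      15  Eng     103   49
6   Gus       7  Eng      60   49
7   Wes       3  Eng     103   49
take 3 rows with smallest salary:
   name  tenure dept  salary  age
6   Gus       7  Eng      60   49
5  Sara      15  Eng     103   49
7   Wes       3  Eng     103   49

88.6666666667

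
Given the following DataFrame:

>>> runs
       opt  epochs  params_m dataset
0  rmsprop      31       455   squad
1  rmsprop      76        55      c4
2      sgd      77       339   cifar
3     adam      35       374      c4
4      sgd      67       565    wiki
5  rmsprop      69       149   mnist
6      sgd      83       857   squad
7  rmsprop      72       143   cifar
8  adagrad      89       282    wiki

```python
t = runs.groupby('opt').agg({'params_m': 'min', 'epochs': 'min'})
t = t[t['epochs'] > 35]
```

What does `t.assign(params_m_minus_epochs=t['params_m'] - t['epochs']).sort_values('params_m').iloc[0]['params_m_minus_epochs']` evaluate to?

193

group by opt: min(params_m), min(epochs):
         params_m  epochs
opt                      
adagrad       282      89
adam          374      35
rmsprop        55      31
sgd           339      67
filter rows where epochs > 35:
         params_m  epochs
opt                      
adagrad       282      89
sgd           339      67
add column params_m_minus_epochs = t['params_m'] - t['epochs']:
         params_m  epochs  params_m_minus_epochs
opt                                             
adagrad       282      89                    193
sgd           339      67                    272
sort by params_m:
         params_m  epochs  params_m_minus_epochs
opt                                             
adagrad       282      89                    193
sgd           339      67                    272
Hence 193.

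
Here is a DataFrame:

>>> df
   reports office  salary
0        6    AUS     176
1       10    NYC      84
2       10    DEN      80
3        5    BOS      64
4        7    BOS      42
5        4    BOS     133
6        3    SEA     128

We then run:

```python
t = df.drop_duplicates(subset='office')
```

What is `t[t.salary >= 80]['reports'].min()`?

drop duplicate office (keep=first):
   reports office  salary
0        6    AUS     176
1       10    NYC      84
2       10    DEN      80
3        5    BOS      64
6        3    SEA     128
filter rows where salary >= 80:
   reports office  salary
0        6    AUS     176
1       10    NYC      84
2       10    DEN      80
6        3    SEA     128
Reading off the min of column 'reports', we get 3.

3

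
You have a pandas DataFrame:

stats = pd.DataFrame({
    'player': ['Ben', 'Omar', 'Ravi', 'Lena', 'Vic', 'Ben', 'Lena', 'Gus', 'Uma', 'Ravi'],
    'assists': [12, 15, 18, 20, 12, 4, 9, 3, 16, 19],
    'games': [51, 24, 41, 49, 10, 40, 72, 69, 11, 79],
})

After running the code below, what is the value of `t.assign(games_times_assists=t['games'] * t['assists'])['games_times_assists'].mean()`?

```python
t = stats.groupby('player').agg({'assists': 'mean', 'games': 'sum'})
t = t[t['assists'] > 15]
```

group by player: mean(assists), sum(games):
        assists  games
player                
Ben         8.0     91
Gus         3.0     69
Lena       14.5    121
Omar       15.0     24
Ravi       18.5    120
Uma        16.0     11
Vic        12.0     10
filter rows where assists > 15:
        assists  games
player                
Ravi       18.5    120
Uma        16.0     11
add column games_times_assists = t['games'] * t['assists']:
        assists  games  games_times_assists
player                                     
Ravi       18.5    120               2220.0
Uma        16.0     11                176.0

1198.0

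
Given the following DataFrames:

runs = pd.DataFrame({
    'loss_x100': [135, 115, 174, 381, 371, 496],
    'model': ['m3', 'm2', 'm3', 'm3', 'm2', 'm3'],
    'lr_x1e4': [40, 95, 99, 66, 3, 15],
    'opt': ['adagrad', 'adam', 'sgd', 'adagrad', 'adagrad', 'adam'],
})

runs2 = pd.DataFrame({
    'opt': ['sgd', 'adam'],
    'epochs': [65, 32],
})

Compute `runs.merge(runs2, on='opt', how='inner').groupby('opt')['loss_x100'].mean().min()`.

merge on 'opt' (how='inner') → 3 rows:
   loss_x100 model  lr_x1e4   opt  epochs
0        115    m2       95  adam      32
1        174    m3       99   sgd      65
2        496    m3       15  adam      32
group by opt, mean of loss_x100:
opt
adam    305.5
sgd     174.0
Name: loss_x100, dtype: float64
Finally, min of the resulting series = 174.0.

174.0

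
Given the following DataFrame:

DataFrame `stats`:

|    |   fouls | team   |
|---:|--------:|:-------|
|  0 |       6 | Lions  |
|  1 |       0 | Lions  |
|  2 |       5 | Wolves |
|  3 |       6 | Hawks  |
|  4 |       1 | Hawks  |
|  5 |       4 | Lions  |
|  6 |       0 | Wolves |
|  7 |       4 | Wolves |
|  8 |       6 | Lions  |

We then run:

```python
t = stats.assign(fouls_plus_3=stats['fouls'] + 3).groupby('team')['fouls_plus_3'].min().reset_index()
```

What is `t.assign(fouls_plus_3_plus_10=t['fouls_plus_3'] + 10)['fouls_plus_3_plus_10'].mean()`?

13.3333333333

add column fouls_plus_3 = stats['fouls'] + 3:
   fouls    team  fouls_plus_3
0      6   Lions             9
1      0   Lions             3
2      5  Wolves             8
3      6   Hawks             9
4      1   Hawks             4
5      4   Lions             7
6      0  Wolves             3
7      4  Wolves             7
8      6   Lions             9
group by team, min of fouls_plus_3:
team
Hawks     4
Lions     3
Wolves    3
Name: fouls_plus_3, dtype: int64
reset_index():
     team  fouls_plus_3
0   Hawks             4
1   Lions             3
2  Wolves             3
add column fouls_plus_3_plus_10 = t['fouls_plus_3'] + 10:
     team  fouls_plus_3  fouls_plus_3_plus_10
0   Hawks             4                    14
1   Lions             3                    13
2  Wolves             3                    13
Then the mean of column 'fouls_plus_3_plus_10': 13.3333333333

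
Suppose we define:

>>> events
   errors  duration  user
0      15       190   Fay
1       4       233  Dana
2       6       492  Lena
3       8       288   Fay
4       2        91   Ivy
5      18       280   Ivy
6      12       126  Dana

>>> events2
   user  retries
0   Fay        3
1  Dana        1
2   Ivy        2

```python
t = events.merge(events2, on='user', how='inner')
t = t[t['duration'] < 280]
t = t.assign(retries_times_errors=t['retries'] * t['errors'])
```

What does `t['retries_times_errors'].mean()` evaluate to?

merge on 'user' (how='inner') → 6 rows:
   errors  duration  user  retries
0      15       190   Fay        3
1       4       233  Dana        1
2       8       288   Fay        3
3       2        91   Ivy        2
4      18       280   Ivy        2
5      12       126  Dana        1
filter rows where duration < 280:
   errors  duration  user  retries
0      15       190   Fay        3
1       4       233  Dana        1
3       2        91   Ivy        2
5      12       126  Dana        1
add column retries_times_errors = t['retries'] * t['errors']:
   errors  duration  user  retries  retries_times_errors
0      15       190   Fay        3                    45
1       4       233  Dana        1                     4
3       2        91   Ivy        2                     4
5      12       126  Dana        1                    12
So mean() = 16.25.

16.25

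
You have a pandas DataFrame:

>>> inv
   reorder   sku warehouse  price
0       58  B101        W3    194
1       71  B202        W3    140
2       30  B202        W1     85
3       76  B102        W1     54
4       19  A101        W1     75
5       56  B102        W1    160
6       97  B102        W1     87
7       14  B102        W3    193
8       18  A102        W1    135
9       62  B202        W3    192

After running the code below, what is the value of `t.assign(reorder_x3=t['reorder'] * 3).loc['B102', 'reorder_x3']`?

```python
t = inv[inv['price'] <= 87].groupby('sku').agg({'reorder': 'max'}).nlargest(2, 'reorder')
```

291

filter rows where price <= 87:
   reorder   sku warehouse  price
2       30  B202        W1     85
3       76  B102        W1     54
4       19  A101        W1     75
6       97  B102        W1     87
group by sku, max of reorder:
      reorder
sku          
A101       19
B102       97
B202       30
take 2 rows with largest reorder:
      reorder
sku          
B102       97
B202       30
add column reorder_x3 = t['reorder'] * 3:
      reorder  reorder_x3
sku                      
B102       97         291
B202       30          90
value at row 'B102', column 'reorder_x3' → 291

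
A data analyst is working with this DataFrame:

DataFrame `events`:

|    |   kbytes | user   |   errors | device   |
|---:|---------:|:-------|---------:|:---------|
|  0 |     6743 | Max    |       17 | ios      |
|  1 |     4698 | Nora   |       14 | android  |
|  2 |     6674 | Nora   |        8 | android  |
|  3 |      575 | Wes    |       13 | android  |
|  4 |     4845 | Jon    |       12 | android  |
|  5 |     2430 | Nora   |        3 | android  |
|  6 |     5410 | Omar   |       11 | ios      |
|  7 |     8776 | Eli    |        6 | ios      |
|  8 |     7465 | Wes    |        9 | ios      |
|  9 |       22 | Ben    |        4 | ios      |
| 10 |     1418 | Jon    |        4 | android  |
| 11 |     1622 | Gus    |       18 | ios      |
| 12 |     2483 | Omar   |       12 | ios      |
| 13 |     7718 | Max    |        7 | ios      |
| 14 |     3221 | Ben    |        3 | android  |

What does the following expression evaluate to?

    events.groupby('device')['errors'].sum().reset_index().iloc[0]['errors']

group by device, sum of errors:
device
android    57
ios        84
Name: errors, dtype: int64
reset_index():
    device  errors
0  android      57
1      ios      84

57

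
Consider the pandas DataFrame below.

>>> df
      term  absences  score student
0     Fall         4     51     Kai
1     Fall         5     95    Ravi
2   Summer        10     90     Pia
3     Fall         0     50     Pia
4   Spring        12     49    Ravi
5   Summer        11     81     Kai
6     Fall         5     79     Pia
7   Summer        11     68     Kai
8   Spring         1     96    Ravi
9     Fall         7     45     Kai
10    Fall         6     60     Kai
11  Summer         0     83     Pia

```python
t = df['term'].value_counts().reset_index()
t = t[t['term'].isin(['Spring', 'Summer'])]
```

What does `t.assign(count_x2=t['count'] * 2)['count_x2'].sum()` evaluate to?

value_counts of term:
term
Fall      6
Summer    4
Spring    2
Name: count, dtype: int64
reset_index():
     term  count
0    Fall      6
1  Summer      4
2  Spring      2
filter rows where term in ['Spring', 'Summer']:
     term  count
1  Summer      4
2  Spring      2
add column count_x2 = t['count'] * 2:
     term  count  count_x2
1  Summer      4         8
2  Spring      2         4
sum of column 'count_x2' → 12

12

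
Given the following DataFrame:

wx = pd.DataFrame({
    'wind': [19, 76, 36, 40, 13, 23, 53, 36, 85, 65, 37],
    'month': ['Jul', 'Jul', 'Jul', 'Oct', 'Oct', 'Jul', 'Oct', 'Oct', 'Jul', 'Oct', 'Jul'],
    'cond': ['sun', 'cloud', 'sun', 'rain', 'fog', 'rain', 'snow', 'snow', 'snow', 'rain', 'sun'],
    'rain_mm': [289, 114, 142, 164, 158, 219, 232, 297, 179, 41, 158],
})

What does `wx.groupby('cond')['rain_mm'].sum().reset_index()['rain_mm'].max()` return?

group by cond, sum of rain_mm:
cond
cloud    114
fog      158
rain     424
snow     708
sun      589
Name: rain_mm, dtype: int64
reset_index():
    cond  rain_mm
0  cloud      114
1    fog      158
2   rain      424
3   snow      708
4    sun      589

708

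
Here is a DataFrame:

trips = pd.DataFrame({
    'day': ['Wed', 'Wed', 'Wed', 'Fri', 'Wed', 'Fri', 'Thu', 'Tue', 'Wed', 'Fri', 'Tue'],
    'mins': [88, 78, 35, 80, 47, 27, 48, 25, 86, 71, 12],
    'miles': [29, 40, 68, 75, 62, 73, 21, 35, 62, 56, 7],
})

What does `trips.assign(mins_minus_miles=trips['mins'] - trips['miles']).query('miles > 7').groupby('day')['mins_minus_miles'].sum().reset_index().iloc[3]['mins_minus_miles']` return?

add column mins_minus_miles = trips['mins'] - trips['miles']:
    day  mins  miles  mins_minus_miles
0   Wed    88     29                59
1   Wed    78     40                38
2   Wed    35     68               -33
3   Fri    80     75                 5
4   Wed    47     62               -15
5   Fri    27     73               -46
6   Thu    48     21                27
7   Tue    25     35               -10
8   Wed    86     62                24
9   Fri    71     56                15
10  Tue    12      7                 5
filter rows where miles > 7:
   day  mins  miles  mins_minus_miles
0  Wed    88     29                59
1  Wed    78     40                38
2  Wed    35     68               -33
3  Fri    80     75                 5
4  Wed    47     62               -15
5  Fri    27     73               -46
6  Thu    48     21                27
7  Tue    25     35               -10
8  Wed    86     62                24
9  Fri    71     56                15
group by day, sum of mins_minus_miles:
day
Fri   -26
Thu    27
Tue   -10
Wed    73
Name: mins_minus_miles, dtype: int64
reset_index():
   day  mins_minus_miles
0  Fri               -26
1  Thu                27
2  Tue               -10
3  Wed                73
The value at position 3, column 'mins_minus_miles' is 73.

73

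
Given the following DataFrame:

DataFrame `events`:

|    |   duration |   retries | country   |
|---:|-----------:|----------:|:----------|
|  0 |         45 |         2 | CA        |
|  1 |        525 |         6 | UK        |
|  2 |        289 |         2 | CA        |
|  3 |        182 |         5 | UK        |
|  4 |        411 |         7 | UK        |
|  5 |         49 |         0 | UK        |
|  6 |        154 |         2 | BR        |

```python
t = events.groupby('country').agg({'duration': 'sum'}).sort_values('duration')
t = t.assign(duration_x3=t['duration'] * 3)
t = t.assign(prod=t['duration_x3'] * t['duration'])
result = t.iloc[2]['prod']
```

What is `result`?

group by country, sum of duration:
         duration
country          
BR            154
CA            334
UK           1167
sort by duration:
         duration
country          
BR            154
CA            334
UK           1167
add column duration_x3 = t['duration'] * 3:
         duration  duration_x3
country                       
BR            154          462
CA            334         1002
UK           1167         3501
add column prod = t['duration_x3'] * t['duration']:
         duration  duration_x3     prod
country                                
BR            154          462    71148
CA            334         1002   334668
UK           1167         3501  4085667
Then the value at position 2, column 'prod': 4085667

4085667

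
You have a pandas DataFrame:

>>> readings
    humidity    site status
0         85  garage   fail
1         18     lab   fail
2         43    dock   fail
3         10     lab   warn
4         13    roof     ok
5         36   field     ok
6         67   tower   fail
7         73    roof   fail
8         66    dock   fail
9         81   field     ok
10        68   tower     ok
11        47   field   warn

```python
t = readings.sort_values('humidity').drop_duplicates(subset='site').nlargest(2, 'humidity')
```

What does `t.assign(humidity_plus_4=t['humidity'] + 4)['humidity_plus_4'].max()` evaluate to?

89

sort by humidity:
    humidity    site status
3         10     lab   warn
4         13    roof     ok
1         18     lab   fail
5         36   field     ok
2         43    dock   fail
11        47   field   warn
8         66    dock   fail
6         67   tower   fail
10        68   tower     ok
7         73    roof   fail
9         81   field     ok
0         85  garage   fail
drop duplicate site (keep=first):
   humidity    site status
3        10     lab   warn
4        13    roof     ok
5        36   field     ok
2        43    dock   fail
6        67   tower   fail
0        85  garage   fail
take 2 rows with largest humidity:
   humidity    site status
0        85  garage   fail
6        67   tower   fail
add column humidity_plus_4 = t['humidity'] + 4:
   humidity    site status  humidity_plus_4
0        85  garage   fail               89
6        67   tower   fail               71
The max of column 'humidity_plus_4' is 89.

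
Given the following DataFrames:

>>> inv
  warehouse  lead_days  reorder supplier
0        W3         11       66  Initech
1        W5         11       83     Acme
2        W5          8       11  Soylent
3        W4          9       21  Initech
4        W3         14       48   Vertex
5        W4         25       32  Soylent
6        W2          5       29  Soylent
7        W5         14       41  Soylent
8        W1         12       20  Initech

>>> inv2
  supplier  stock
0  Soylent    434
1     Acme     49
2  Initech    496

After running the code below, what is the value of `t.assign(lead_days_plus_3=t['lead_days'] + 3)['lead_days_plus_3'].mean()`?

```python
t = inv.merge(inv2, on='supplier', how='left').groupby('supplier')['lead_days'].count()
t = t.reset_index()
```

5.25

merge on 'supplier' (how='left') → 9 rows:
  warehouse  lead_days  reorder supplier  stock
0        W3         11       66  Initech  496.0
1        W5         11       83     Acme   49.0
2        W5          8       11  Soylent  434.0
3        W4          9       21  Initech  496.0
4        W3         14       48   Vertex    NaN
5        W4         25       32  Soylent  434.0
6        W2          5       29  Soylent  434.0
7        W5         14       41  Soylent  434.0
8        W1         12       20  Initech  496.0
group by supplier, count of lead_days:
supplier
Acme       1
Initech    3
Soylent    4
Vertex     1
Name: lead_days, dtype: int64
reset_index():
  supplier  lead_days
0     Acme          1
1  Initech          3
2  Soylent          4
3   Vertex          1
add column lead_days_plus_3 = t['lead_days'] + 3:
  supplier  lead_days  lead_days_plus_3
0     Acme          1                 4
1  Initech          3                 6
2  Soylent          4                 7
3   Vertex          1                 4
Taking the mean of column 'lead_days_plus_3' gives 5.25.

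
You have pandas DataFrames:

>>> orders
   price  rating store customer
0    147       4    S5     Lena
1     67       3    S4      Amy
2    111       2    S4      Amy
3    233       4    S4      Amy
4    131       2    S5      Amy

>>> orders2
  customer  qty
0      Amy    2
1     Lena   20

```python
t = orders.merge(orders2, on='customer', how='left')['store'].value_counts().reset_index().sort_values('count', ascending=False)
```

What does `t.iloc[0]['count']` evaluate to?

3

merge on 'customer' (how='left') → 5 rows:
   price  rating store customer  qty
0    147       4    S5     Lena   20
1     67       3    S4      Amy    2
2    111       2    S4      Amy    2
3    233       4    S4      Amy    2
4    131       2    S5      Amy    2
value_counts of store:
store
S4    3
S5    2
Name: count, dtype: int64
reset_index():
  store  count
0    S4      3
1    S5      2
sort by count descending:
  store  count
0    S4      3
1    S5      2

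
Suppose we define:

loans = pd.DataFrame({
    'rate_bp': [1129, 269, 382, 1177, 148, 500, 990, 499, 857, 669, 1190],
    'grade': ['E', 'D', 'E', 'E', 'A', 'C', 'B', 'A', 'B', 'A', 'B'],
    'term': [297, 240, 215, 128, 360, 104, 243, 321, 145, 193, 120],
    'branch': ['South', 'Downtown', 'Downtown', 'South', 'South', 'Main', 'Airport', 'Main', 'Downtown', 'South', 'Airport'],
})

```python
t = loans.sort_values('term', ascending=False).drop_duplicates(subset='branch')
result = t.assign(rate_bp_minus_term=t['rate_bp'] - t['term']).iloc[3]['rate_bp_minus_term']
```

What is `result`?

29

sort by term descending:
    rate_bp grade  term    branch
4       148     A   360     South
7       499     A   321      Main
0      1129     E   297     South
6       990     B   243   Airport
1       269     D   240  Downtown
2       382     E   215  Downtown
9       669     A   193     South
8       857     B   145  Downtown
3      1177     E   128     South
10     1190     B   120   Airport
5       500     C   104      Main
drop duplicate branch (keep=first):
   rate_bp grade  term    branch
4      148     A   360     South
7      499     A   321      Main
6      990     B   243   Airport
1      269     D   240  Downtown
add column rate_bp_minus_term = t['rate_bp'] - t['term']:
   rate_bp grade  term    branch  rate_bp_minus_term
4      148     A   360     South                -212
7      499     A   321      Main                 178
6      990     B   243   Airport                 747
1      269     D   240  Downtown                  29
So iloc[3]['rate_bp_minus_term'] = 29.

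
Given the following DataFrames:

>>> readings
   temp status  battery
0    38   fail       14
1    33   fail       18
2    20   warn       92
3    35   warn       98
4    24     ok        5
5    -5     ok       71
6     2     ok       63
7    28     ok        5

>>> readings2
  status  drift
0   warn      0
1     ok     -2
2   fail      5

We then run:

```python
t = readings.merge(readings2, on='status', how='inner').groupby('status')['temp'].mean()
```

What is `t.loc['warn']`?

27.5

merge on 'status' (how='inner') → 8 rows:
   temp status  battery  drift
0    38   fail       14      5
1    33   fail       18      5
2    20   warn       92      0
3    35   warn       98      0
4    24     ok        5     -2
5    -5     ok       71     -2
6     2     ok       63     -2
7    28     ok        5     -2
group by status, mean of temp:
status
fail    35.50
ok      12.25
warn    27.50
Name: temp, dtype: float64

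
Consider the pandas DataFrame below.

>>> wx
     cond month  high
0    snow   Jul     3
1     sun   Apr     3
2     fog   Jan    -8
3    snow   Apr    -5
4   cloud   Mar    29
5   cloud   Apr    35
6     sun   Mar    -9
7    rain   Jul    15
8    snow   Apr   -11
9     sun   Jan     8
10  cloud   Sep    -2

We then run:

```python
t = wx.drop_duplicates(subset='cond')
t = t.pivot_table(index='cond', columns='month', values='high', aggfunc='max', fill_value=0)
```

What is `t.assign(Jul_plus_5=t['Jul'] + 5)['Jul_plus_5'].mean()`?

drop duplicate cond (keep=first):
    cond month  high
0   snow   Jul     3
1    sun   Apr     3
2    fog   Jan    -8
4  cloud   Mar    29
7   rain   Jul    15
pivot: rows=cond, cols=month, max(high):
month  Apr  Jan  Jul  Mar
cond                     
cloud    0    0    0   29
fog      0   -8    0    0
rain     0    0   15    0
snow     0    0    3    0
sun      3    0    0    0
add column Jul_plus_5 = t['Jul'] + 5:
month  Apr  Jan  Jul  Mar  Jul_plus_5
cond                                 
cloud    0    0    0   29           5
fog      0   -8    0    0           5
rain     0    0   15    0          20
snow     0    0    3    0           8
sun      3    0    0    0           5

8.6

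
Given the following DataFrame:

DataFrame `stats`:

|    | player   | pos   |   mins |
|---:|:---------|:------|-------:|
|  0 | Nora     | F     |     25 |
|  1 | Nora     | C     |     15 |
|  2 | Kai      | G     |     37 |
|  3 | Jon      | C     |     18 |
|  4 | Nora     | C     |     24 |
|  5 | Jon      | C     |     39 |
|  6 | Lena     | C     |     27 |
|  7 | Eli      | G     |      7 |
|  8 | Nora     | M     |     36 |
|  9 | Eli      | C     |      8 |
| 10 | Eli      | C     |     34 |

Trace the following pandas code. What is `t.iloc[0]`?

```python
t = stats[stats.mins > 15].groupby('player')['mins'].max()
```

filter rows where mins > 15:
   player pos  mins
0    Nora   F    25
2     Kai   G    37
3     Jon   C    18
4    Nora   C    24
5     Jon   C    39
6    Lena   C    27
8    Nora   M    36
10    Eli   C    34
group by player, max of mins:
player
Eli     34
Jon     39
Kai     37
Lena    27
Nora    36
Name: mins, dtype: int64
Hence 34.

34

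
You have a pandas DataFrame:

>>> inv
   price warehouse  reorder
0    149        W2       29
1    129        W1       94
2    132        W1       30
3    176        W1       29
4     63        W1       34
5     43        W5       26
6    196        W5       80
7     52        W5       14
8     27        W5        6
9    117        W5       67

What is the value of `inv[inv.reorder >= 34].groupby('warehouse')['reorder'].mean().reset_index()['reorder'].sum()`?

filter rows where reorder >= 34:
   price warehouse  reorder
1    129        W1       94
4     63        W1       34
6    196        W5       80
9    117        W5       67
group by warehouse, mean of reorder:
warehouse
W1    64.0
W5    73.5
Name: reorder, dtype: float64
reset_index():
  warehouse  reorder
0        W1     64.0
1        W5     73.5
Hence 137.5.

137.5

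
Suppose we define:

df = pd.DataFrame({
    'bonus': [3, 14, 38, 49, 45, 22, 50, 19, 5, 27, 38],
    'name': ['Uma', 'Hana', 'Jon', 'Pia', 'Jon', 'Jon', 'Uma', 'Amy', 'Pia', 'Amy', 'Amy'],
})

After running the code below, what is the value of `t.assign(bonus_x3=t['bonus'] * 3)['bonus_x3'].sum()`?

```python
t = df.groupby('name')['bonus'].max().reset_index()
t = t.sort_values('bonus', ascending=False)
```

group by name, max of bonus:
name
Amy     38
Hana    14
Jon     45
Pia     49
Uma     50
Name: bonus, dtype: int64
reset_index():
   name  bonus
0   Amy     38
1  Hana     14
2   Jon     45
3   Pia     49
4   Uma     50
sort by bonus descending:
   name  bonus
4   Uma     50
3   Pia     49
2   Jon     45
0   Amy     38
1  Hana     14
add column bonus_x3 = t['bonus'] * 3:
   name  bonus  bonus_x3
4   Uma     50       150
3   Pia     49       147
2   Jon     45       135
0   Amy     38       114
1  Hana     14        42

588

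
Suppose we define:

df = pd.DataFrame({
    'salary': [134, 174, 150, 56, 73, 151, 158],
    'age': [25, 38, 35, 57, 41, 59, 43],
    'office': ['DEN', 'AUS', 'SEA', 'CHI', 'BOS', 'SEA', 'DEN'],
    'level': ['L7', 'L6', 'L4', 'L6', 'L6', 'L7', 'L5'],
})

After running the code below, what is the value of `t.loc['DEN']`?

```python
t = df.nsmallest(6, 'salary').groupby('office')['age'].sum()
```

take 6 rows with smallest salary:
   salary  age office level
3      56   57    CHI    L6
4      73   41    BOS    L6
0     134   25    DEN    L7
2     150   35    SEA    L4
5     151   59    SEA    L7
6     158   43    DEN    L5
group by office, sum of age:
office
BOS    41
CHI    57
DEN    68
SEA    94
Name: age, dtype: int64
So loc['DEN'] = 68.

68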